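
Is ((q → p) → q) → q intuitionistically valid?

This is Peirce's law, which is not intuitionistically valid.
A Kripke countermodel: worlds u0, u1; order generated by u0 ≤ u1; atoms true at each world — u0:{}; u1:{q}.
u0 ⊮ ((q → p) → q) → q: already at u0 itself, u0 ⊩ (q → p) → q but u0 ⊮ q.
u0 lacks atom q, so u0 ⊮ q.
So the root u0 does not force the formula.

No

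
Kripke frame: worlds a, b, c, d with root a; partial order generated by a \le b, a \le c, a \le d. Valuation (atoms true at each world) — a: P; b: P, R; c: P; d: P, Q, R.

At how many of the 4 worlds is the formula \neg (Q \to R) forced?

0

a: does not force it — a \nVdash \neg (Q \to R) since a is accessible from a and a \Vdash Q \to R.
b: does not force it — b \nVdash \neg (Q \to R) since b is accessible from b and b \Vdash Q \to R.
c: does not force it.
d: does not force it.
Worlds forcing the formula: { }.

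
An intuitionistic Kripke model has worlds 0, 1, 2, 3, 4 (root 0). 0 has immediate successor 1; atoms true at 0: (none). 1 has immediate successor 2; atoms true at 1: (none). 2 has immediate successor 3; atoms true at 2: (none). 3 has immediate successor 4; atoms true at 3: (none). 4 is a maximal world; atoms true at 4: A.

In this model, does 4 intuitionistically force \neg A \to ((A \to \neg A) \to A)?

4 \Vdash \neg A \to ((A \to \neg A) \to A) vacuously: no world accessible from 4 forces the antecedent \neg A.

Yes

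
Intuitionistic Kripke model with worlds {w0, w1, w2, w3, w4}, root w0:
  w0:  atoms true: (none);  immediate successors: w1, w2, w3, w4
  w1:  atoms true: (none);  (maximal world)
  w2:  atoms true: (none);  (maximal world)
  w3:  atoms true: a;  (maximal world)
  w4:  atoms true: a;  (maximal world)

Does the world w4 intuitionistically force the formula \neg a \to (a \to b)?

Yes

w4 \Vdash \neg a \to (a \to b) vacuously: no world accessible from w4 forces the antecedent \neg a.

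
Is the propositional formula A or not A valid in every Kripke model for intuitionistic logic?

This is the law of excluded middle, which is not intuitionistically valid.
A Kripke countermodel: worlds 0, 1; order generated by 0 <= 1; atoms true at each world — 0:{}; 1:{A}.
0 does not force A or not A: neither disjunct is forced at 0.
0 lacks atom A, so 0 does not force A.
So the root 0 does not force the formula.

No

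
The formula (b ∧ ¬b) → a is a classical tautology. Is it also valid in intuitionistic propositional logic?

This is an instance of ex falso quodlibet, which is intuitionistically derivable.
No world can force both b and ¬b, so the antecedent b ∧ ¬b is never forced and the implication holds vacuously at every world.

Yes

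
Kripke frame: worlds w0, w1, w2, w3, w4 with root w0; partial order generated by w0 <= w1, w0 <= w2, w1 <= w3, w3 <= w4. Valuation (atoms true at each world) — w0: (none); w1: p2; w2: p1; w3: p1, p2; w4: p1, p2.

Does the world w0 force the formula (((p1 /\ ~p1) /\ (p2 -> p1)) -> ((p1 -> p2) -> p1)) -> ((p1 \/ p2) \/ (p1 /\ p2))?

w0 ||-/- (((p1 /\ ~p1) /\ (p2 -> p1)) -> ((p1 -> p2) -> p1)) -> ((p1 \/ p2) \/ (p1 /\ p2)): already at w0 itself, w0 ||- ((p1 /\ ~p1) /\ (p2 -> p1)) -> ((p1 -> p2) -> p1) but w0 ||-/- (p1 \/ p2) \/ (p1 /\ p2).
w0 ||-/- (p1 \/ p2) \/ (p1 /\ p2): neither disjunct is forced at w0.
w0 ||-/- p1 \/ p2: neither disjunct is forced at w0.
w0 lacks atom p1, so w0 ||-/- p1.

No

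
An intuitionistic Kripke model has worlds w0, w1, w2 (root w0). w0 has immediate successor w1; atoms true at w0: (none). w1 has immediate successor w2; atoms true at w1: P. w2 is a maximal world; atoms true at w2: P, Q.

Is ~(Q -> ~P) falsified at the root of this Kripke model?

w0 ||- ~(Q -> ~P): no world accessible from w0 forces Q -> ~P.
So the root w0 forces ~(Q -> ~P); the model is not a countermodel.

No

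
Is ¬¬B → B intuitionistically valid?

This is double-negation elimination, which is not intuitionistically valid.
A Kripke countermodel: worlds 0, 1; order generated by 0 ≤ 1; atoms true at each world — 0:{}; 1:{B}.
0 ⊮ ¬¬B → B: already at 0 itself, 0 ⊩ ¬¬B but 0 ⊮ B.
0 lacks atom B, so 0 ⊮ B.
So the root 0 does not force the formula.

No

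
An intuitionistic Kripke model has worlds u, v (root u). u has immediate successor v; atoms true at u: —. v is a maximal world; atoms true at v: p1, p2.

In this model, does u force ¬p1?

No

u ⊮ ¬p1 since v is accessible from u and v ⊩ p1.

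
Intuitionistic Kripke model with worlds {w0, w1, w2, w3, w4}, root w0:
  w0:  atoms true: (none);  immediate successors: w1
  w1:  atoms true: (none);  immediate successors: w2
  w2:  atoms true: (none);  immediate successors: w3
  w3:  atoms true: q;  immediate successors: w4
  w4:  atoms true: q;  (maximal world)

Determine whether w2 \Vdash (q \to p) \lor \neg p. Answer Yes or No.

Yes

w2 \Vdash (q \to p) \lor \neg p via the disjunct \neg p.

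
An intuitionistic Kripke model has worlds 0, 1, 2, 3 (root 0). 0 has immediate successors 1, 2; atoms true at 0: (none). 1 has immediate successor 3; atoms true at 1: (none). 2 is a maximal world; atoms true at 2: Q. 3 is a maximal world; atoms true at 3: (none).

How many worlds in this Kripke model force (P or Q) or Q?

0: does not force it — 0 does not force (P or Q) or Q: neither disjunct is forced at 0.
1: does not force it — 1 does not force (P or Q) or Q: neither disjunct is forced at 1.
2: forces it.
3: does not force it.
Worlds forcing the formula: {2}.

1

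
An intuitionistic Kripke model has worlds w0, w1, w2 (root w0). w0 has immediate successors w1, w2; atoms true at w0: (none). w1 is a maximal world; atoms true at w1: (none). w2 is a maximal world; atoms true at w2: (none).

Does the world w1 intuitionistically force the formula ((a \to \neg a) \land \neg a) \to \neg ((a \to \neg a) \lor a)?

No

w1 \nVdash ((a \to \neg a) \land \neg a) \to \neg ((a \to \neg a) \lor a): already at w1 itself, w1 \Vdash (a \to \neg a) \land \neg a but w1 \nVdash \neg ((a \to \neg a) \lor a).
w1 \nVdash \neg ((a \to \neg a) \lor a) since w1 is accessible from w1 and w1 \Vdash (a \to \neg a) \lor a.
w1 \Vdash (a \to \neg a) \lor a via the disjunct a \to \neg a.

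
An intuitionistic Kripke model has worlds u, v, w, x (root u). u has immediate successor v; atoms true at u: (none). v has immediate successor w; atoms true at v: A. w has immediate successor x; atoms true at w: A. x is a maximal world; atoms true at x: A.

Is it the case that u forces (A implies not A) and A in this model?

No

u does not force (A implies not A) and A since u fails A implies not A.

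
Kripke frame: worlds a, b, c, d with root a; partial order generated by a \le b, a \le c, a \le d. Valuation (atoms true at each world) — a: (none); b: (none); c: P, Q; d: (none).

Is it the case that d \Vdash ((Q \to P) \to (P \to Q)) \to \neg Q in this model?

Yes

d \Vdash ((Q \to P) \to (P \to Q)) \to \neg Q: every world accessible from d that forces (Q \to P) \to (P \to Q) (namely d) also forces \neg Q.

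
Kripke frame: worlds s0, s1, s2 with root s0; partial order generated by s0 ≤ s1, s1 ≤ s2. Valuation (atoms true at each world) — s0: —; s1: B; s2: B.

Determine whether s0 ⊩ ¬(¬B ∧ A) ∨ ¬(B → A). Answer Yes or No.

Yes

s0 ⊩ ¬(¬B ∧ A) ∨ ¬(B → A) via the disjunct ¬(¬B ∧ A).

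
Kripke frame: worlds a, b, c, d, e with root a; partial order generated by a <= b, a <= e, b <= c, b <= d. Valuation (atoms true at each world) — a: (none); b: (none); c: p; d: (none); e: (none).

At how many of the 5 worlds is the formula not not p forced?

a: does not force it — a does not force not not p since d is accessible from a and d forces not p.
b: does not force it — b does not force not not p since d is accessible from b and d forces not p.
c: forces it.
d: does not force it — d does not force not not p since d is accessible from d and d forces not p.
e: does not force it.
Worlds forcing the formula: {c}.

1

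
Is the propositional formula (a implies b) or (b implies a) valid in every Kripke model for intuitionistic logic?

No

This is the Gödel–Dummett linearity axiom, which is not intuitionistically valid.
A Kripke countermodel: worlds s0, s1, s2; order generated by s0 <= s1, s0 <= s2; atoms true at each world — s0:{}; s1:{a}; s2:{b}.
s0 does not force (a implies b) or (b implies a): neither disjunct is forced at s0.
s0 does not force a implies b: at the accessible world s1, s1 forces a but s1 does not force b.
s1 lacks atom b, so s1 does not force b.
So the root s0 does not force the formula.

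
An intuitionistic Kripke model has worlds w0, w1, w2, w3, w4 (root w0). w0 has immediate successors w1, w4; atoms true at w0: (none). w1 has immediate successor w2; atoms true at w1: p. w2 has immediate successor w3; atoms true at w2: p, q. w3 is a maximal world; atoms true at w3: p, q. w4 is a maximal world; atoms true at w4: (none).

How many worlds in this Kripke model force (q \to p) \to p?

3

w0: does not force it — w0 \nVdash (q \to p) \to p: already at w0 itself, w0 \Vdash q \to p but w0 \nVdash p.
w1: forces it.
w2: forces it.
w3: forces it.
w4: does not force it — w4 \nVdash (q \to p) \to p: already at w4 itself, w4 \Vdash q \to p but w4 \nVdash p.
Worlds forcing the formula: {w1, w2, w3}.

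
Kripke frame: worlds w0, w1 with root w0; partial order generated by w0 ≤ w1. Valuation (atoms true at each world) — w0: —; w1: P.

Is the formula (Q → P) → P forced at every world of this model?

No

Not every world: w0 ⊮ (Q → P) → P.
w0 ⊮ (Q → P) → P: already at w0 itself, w0 ⊩ Q → P but w0 ⊮ P.
w0 lacks atom P, so w0 ⊮ P.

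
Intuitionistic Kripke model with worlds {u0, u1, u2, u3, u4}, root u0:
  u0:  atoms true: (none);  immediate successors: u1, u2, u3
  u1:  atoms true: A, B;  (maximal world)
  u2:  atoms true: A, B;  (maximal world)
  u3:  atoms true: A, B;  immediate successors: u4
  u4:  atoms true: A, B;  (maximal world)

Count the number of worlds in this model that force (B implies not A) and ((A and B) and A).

0

u0: does not force it — u0 does not force (B implies not A) and ((A and B) and A) since u0 fails B implies not A.
u1: does not force it — u1 does not force (B implies not A) and ((A and B) and A) since u1 fails B implies not A.
u2: does not force it.
u3: does not force it.
u4: does not force it.
Worlds forcing the formula: { }.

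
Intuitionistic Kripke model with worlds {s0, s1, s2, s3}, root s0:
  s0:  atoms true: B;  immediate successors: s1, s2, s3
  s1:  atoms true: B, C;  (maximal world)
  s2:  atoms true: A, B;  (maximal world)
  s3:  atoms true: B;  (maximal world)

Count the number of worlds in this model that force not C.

2

s0: does not force it — s0 does not force not C since s1 is accessible from s0 and s1 forces C.
s1: does not force it.
s2: forces it.
s3: forces it.
Worlds forcing the formula: {s2, s3}.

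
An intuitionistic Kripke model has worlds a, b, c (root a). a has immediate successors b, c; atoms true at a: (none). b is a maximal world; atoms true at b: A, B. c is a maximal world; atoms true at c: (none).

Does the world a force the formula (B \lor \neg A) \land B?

a \nVdash (B \lor \neg A) \land B since a fails B \lor \neg A.

No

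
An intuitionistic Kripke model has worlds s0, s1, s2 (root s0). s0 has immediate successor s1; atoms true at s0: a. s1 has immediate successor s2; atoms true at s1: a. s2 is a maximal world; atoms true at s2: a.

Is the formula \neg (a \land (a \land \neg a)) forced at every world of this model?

s0 \Vdash \neg (a \land (a \land \neg a)): no world accessible from s0 forces a \land (a \land \neg a).
Since the root s0 forces \neg (a \land (a \land \neg a)) and forcing is persistent (monotone upward), every world forces it.

Yes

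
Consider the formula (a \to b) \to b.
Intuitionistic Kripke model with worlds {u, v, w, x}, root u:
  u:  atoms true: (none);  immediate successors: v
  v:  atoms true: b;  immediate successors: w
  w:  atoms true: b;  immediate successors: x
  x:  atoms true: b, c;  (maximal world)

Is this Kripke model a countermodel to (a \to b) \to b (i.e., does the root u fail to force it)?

u \nVdash (a \to b) \to b: already at u itself, u \Vdash a \to b but u \nVdash b.
u lacks atom b, so u \nVdash b.
So the root u does not force (a \to b) \to b; the model is a countermodel.

Yes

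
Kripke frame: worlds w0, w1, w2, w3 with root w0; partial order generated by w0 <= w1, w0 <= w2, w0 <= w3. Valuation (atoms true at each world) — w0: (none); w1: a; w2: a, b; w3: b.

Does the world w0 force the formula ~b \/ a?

w0 ||-/- ~b \/ a: neither disjunct is forced at w0.
w0 ||-/- ~b since w2 is accessible from w0 and w2 ||- b.

No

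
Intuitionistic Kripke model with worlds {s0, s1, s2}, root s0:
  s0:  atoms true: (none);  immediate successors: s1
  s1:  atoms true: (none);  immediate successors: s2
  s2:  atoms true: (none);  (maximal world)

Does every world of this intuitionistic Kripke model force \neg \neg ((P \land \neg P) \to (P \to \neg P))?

s0 \Vdash \neg \neg ((P \land \neg P) \to (P \to \neg P)): no world accessible from s0 forces \neg ((P \land \neg P) \to (P \to \neg P)).
Since the root s0 forces \neg \neg ((P \land \neg P) \to (P \to \neg P)) and forcing is persistent (monotone upward), every world forces it.

Yes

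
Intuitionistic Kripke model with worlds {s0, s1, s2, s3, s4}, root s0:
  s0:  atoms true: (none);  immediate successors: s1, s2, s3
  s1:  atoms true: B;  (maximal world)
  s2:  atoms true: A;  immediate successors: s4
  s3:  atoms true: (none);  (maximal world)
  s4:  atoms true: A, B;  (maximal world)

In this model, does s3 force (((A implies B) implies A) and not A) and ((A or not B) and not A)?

No

s3 does not force (((A implies B) implies A) and not A) and ((A or not B) and not A) since s3 fails ((A implies B) implies A) and not A.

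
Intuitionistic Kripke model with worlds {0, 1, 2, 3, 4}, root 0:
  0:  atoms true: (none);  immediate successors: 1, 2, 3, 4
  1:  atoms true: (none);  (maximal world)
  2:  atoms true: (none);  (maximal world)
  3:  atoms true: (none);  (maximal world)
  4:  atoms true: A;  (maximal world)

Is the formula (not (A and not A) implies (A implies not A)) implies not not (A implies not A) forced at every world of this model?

0 forces (not (A and not A) implies (A implies not A)) implies not not (A implies not A): every world accessible from 0 that forces not (A and not A) implies (A implies not A) (namely 1, 2, 3) also forces not not (A implies not A).
Since the root 0 forces (not (A and not A) implies (A implies not A)) implies not not (A implies not A) and forcing is persistent (monotone upward), every world forces it.

Yes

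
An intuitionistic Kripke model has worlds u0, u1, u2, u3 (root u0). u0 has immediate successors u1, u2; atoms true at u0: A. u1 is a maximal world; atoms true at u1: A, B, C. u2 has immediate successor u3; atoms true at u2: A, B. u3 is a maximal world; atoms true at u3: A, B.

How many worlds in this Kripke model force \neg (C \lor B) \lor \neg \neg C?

1

u0: does not force it — u0 \nVdash \neg (C \lor B) \lor \neg \neg C: neither disjunct is forced at u0.
u1: forces it.
u2: does not force it — u2 \nVdash \neg (C \lor B) \lor \neg \neg C: neither disjunct is forced at u2.
u3: does not force it.
Worlds forcing the formula: {u1}.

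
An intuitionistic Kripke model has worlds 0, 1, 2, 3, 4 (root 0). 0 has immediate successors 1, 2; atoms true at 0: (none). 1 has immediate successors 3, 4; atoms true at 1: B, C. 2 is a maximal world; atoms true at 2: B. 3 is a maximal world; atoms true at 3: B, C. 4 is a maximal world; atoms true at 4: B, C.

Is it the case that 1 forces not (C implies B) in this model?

1 does not force not (C implies B) since 1 is accessible from 1 and 1 forces C implies B.
1 forces C implies B: every world accessible from 1 that forces C (namely 1, 3, 4) also forces B.

No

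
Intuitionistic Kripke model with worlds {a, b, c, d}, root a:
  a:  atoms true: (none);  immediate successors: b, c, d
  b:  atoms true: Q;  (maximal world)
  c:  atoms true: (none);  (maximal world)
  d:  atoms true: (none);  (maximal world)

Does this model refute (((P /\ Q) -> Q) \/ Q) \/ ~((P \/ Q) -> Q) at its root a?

No

a ||- (((P /\ Q) -> Q) \/ Q) \/ ~((P \/ Q) -> Q) via the disjunct ((P /\ Q) -> Q) \/ Q.
So the root a forces (((P /\ Q) -> Q) \/ Q) \/ ~((P \/ Q) -> Q); the model is not a countermodel.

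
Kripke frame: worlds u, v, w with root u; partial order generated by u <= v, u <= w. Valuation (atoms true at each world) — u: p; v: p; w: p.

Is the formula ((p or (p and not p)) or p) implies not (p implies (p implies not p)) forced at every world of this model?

Yes

u forces ((p or (p and not p)) or p) implies not (p implies (p implies not p)): every world accessible from u that forces (p or (p and not p)) or p (namely u, v, w) also forces not (p implies (p implies not p)).
Since the root u forces ((p or (p and not p)) or p) implies not (p implies (p implies not p)) and forcing is persistent (monotone upward), every world forces it.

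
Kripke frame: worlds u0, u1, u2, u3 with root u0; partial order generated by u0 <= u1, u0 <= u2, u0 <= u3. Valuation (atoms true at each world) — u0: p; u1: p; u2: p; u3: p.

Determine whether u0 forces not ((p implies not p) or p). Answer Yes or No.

No

u0 does not force not ((p implies not p) or p) since u0 is accessible from u0 and u0 forces (p implies not p) or p.
u0 forces (p implies not p) or p via the disjunct p.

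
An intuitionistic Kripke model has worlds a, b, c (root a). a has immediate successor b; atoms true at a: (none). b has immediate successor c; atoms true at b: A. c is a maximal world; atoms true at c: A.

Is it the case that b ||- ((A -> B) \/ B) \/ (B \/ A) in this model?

Yes

b ||- ((A -> B) \/ B) \/ (B \/ A) via the disjunct B \/ A.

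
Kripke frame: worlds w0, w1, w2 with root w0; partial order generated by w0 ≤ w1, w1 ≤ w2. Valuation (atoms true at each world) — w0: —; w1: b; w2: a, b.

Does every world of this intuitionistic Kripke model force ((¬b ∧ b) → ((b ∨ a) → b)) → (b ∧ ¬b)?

Not every world: w0 ⊮ ((¬b ∧ b) → ((b ∨ a) → b)) → (b ∧ ¬b).
w0 ⊮ ((¬b ∧ b) → ((b ∨ a) → b)) → (b ∧ ¬b): already at w0 itself, w0 ⊩ (¬b ∧ b) → ((b ∨ a) → b) but w0 ⊮ b ∧ ¬b.
w0 ⊮ b ∧ ¬b since w0 fails b.

No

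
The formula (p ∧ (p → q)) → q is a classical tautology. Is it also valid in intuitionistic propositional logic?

Yes

This is modus ponens in implicational form, which is intuitionistically derivable.
If a world forces p and p → q, then applying the implication at that world (which is accessible from itself) gives q.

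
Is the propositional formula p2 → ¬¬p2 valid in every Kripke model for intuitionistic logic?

This is double-negation introduction, which is intuitionistically derivable.
If a world forces p2 then every accessible world forces p2 (persistence), so none forces ¬p2; hence ¬¬p2.

Yes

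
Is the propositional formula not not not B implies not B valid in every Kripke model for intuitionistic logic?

This is triple-negation reduction, which is intuitionistically derivable.
Assume not not not B and suppose B. Then not not B (double-negation introduction), contradicting not not not B. So not B.

Yes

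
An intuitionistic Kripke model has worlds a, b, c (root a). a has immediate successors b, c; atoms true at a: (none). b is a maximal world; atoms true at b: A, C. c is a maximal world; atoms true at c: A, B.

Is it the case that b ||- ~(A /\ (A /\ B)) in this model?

Yes

b ||- ~(A /\ (A /\ B)): no world accessible from b forces A /\ (A /\ B).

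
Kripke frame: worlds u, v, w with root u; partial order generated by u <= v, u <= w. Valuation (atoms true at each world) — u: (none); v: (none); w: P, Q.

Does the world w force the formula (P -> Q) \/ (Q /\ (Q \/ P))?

Yes

w ||- (P -> Q) \/ (Q /\ (Q \/ P)) via the disjunct P -> Q.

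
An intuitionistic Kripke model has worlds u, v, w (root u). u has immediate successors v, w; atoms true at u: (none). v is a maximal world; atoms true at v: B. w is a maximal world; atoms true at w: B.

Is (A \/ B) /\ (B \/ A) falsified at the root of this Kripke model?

Yes

u ||-/- (A \/ B) /\ (B \/ A) since u fails A \/ B.
So the root u does not force (A \/ B) /\ (B \/ A); the model is a countermodel.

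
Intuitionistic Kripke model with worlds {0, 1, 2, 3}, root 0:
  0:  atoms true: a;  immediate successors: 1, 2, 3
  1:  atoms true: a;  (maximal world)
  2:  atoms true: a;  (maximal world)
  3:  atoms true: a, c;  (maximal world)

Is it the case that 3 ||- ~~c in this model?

Yes

3 ||- ~~c: no world accessible from 3 forces ~c.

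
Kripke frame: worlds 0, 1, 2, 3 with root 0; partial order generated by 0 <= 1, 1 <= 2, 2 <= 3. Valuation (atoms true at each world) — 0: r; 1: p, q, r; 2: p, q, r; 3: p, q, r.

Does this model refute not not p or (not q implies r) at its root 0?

0 forces not not p or (not q implies r) via the disjunct not not p.
So the root 0 forces not not p or (not q implies r); the model is not a countermodel.

No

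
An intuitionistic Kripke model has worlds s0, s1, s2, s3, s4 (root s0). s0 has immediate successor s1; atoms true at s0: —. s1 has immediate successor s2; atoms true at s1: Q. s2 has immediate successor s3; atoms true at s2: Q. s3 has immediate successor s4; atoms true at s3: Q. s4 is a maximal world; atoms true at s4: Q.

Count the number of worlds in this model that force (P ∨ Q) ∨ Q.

s0: does not force it — s0 ⊮ (P ∨ Q) ∨ Q: neither disjunct is forced at s0.
s1: forces it.
s2: forces it.
s3: forces it.
s4: forces it.
Worlds forcing the formula: {s1, s2, s3, s4}.

4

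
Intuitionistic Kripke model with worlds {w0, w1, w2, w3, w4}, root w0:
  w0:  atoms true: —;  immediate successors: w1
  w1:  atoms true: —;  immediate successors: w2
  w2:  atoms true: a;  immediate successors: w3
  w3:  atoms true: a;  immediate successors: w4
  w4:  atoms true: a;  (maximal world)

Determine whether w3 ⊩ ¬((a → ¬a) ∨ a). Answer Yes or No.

w3 ⊮ ¬((a → ¬a) ∨ a) since w3 is accessible from w3 and w3 ⊩ (a → ¬a) ∨ a.
w3 ⊩ (a → ¬a) ∨ a via the disjunct a.

No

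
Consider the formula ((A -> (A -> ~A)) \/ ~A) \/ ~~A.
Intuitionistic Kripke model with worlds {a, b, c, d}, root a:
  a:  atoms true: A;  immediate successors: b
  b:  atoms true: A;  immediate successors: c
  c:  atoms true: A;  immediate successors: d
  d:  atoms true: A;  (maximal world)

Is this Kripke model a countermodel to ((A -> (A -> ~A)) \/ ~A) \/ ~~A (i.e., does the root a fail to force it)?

No

a ||- ((A -> (A -> ~A)) \/ ~A) \/ ~~A via the disjunct ~~A.
So the root a forces ((A -> (A -> ~A)) \/ ~A) \/ ~~A; the model is not a countermodel.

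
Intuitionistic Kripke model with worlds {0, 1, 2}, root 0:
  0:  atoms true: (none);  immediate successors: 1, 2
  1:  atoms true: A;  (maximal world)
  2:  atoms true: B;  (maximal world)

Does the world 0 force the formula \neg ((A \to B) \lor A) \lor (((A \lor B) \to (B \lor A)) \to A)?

No

0 \nVdash \neg ((A \to B) \lor A) \lor (((A \lor B) \to (B \lor A)) \to A): neither disjunct is forced at 0.
0 \nVdash \neg ((A \to B) \lor A) since 1 is accessible from 0 and 1 \Vdash (A \to B) \lor A.
1 \Vdash (A \to B) \lor A via the disjunct A.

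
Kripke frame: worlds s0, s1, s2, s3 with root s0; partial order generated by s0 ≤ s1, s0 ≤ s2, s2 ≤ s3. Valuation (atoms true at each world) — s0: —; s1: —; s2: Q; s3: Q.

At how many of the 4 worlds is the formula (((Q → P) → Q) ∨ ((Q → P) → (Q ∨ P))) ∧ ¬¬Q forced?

2

s0: does not force it — s0 ⊮ (((Q → P) → Q) ∨ ((Q → P) → (Q ∨ P))) ∧ ¬¬Q since s0 fails ((Q → P) → Q) ∨ ((Q → P) → (Q ∨ P)).
s1: does not force it.
s2: forces it.
s3: forces it.
Worlds forcing the formula: {s2, s3}.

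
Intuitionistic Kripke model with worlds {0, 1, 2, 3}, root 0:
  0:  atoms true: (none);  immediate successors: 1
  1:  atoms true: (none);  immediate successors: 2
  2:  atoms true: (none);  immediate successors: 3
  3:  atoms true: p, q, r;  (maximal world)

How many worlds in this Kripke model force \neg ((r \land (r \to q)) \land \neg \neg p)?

0

0: does not force it — 0 \nVdash \neg ((r \land (r \to q)) \land \neg \neg p) since 3 is accessible from 0 and 3 \Vdash (r \land (r \to q)) \land \neg \neg p.
1: does not force it — 1 \nVdash \neg ((r \land (r \to q)) \land \neg \neg p) since 3 is accessible from 1 and 3 \Vdash (r \land (r \to q)) \land \neg \neg p.
2: does not force it — 2 \nVdash \neg ((r \land (r \to q)) \land \neg \neg p) since 3 is accessible from 2 and 3 \Vdash (r \land (r \to q)) \land \neg \neg p.
3: does not force it.
Worlds forcing the formula: { }.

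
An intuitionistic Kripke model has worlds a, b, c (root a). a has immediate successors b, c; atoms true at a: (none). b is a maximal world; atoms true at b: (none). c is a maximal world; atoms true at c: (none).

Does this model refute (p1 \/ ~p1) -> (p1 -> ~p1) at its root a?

No

a ||- (p1 \/ ~p1) -> (p1 -> ~p1): every world accessible from a that forces p1 \/ ~p1 (namely a, b, c) also forces p1 -> ~p1.
So the root a forces (p1 \/ ~p1) -> (p1 -> ~p1); the model is not a countermodel.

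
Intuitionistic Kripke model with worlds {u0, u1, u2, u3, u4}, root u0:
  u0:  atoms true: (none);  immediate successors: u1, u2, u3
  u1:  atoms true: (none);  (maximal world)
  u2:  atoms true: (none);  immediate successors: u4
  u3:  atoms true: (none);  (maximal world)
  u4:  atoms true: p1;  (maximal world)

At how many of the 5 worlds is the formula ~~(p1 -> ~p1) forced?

2

u0: does not force it — u0 ||-/- ~~(p1 -> ~p1) since u2 is accessible from u0 and u2 ||- ~(p1 -> ~p1).
u1: forces it.
u2: does not force it — u2 ||-/- ~~(p1 -> ~p1) since u2 is accessible from u2 and u2 ||- ~(p1 -> ~p1).
u3: forces it.
u4: does not force it.
Worlds forcing the formula: {u1, u3}.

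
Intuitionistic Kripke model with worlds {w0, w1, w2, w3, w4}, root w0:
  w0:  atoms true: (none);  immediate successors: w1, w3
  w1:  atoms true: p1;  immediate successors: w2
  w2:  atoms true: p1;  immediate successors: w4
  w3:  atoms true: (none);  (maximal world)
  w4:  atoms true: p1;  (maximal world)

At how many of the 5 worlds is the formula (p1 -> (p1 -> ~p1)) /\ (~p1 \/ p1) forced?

w0: does not force it — w0 ||-/- (p1 -> (p1 -> ~p1)) /\ (~p1 \/ p1) since w0 fails p1 -> (p1 -> ~p1).
w1: does not force it — w1 ||-/- (p1 -> (p1 -> ~p1)) /\ (~p1 \/ p1) since w1 fails p1 -> (p1 -> ~p1).
w2: does not force it.
w3: forces it.
w4: does not force it.
Worlds forcing the formula: {w3}.

1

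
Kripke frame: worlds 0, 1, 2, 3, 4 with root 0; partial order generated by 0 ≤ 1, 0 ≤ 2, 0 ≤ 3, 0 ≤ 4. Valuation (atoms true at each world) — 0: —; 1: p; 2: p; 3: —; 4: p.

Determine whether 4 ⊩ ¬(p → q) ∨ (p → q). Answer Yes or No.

4 ⊩ ¬(p → q) ∨ (p → q) via the disjunct ¬(p → q).

Yes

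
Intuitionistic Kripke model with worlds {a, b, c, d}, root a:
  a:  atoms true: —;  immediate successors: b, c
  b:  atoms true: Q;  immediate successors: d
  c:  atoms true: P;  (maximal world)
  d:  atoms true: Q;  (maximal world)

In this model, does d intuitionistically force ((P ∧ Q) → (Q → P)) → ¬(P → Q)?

d ⊮ ((P ∧ Q) → (Q → P)) → ¬(P → Q): already at d itself, d ⊩ (P ∧ Q) → (Q → P) but d ⊮ ¬(P → Q).
d ⊮ ¬(P → Q) since d is accessible from d and d ⊩ P → Q.
d ⊩ P → Q vacuously: no world accessible from d forces the antecedent P.

No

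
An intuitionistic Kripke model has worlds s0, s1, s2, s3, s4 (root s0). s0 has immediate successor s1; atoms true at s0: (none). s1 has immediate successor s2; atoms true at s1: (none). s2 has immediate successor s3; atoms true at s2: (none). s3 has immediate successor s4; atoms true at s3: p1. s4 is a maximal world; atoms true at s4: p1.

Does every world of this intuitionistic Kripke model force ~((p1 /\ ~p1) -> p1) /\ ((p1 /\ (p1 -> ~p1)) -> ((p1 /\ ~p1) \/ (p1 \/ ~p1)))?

Not every world: s0 ||-/- ~((p1 /\ ~p1) -> p1) /\ ((p1 /\ (p1 -> ~p1)) -> ((p1 /\ ~p1) \/ (p1 \/ ~p1))).
s0 ||-/- ~((p1 /\ ~p1) -> p1) /\ ((p1 /\ (p1 -> ~p1)) -> ((p1 /\ ~p1) \/ (p1 \/ ~p1))) since s0 fails ~((p1 /\ ~p1) -> p1).

No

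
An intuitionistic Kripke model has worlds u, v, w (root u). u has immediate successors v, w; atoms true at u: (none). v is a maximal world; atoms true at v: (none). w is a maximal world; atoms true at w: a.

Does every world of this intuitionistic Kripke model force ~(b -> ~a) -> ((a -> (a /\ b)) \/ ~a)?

u ||- ~(b -> ~a) -> ((a -> (a /\ b)) \/ ~a) vacuously: no world accessible from u forces the antecedent ~(b -> ~a).
Since the root u forces ~(b -> ~a) -> ((a -> (a /\ b)) \/ ~a) and forcing is persistent (monotone upward), every world forces it.

Yes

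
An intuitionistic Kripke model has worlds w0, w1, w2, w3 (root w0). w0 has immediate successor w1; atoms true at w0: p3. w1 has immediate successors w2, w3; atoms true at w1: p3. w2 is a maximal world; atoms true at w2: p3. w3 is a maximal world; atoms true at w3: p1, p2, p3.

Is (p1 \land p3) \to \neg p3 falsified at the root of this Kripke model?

Yes

w0 \nVdash (p1 \land p3) \to \neg p3: at the accessible world w3, w3 \Vdash p1 \land p3 but w3 \nVdash \neg p3.
w3 \nVdash \neg p3 since w3 is accessible from w3 and w3 \Vdash p3.
So the root w0 does not force (p1 \land p3) \to \neg p3; the model is a countermodel.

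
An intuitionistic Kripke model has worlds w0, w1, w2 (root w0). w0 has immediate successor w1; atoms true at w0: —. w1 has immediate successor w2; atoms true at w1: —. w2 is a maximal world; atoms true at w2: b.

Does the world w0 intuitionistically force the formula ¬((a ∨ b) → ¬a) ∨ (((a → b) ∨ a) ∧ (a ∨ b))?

w0 ⊮ ¬((a ∨ b) → ¬a) ∨ (((a → b) ∨ a) ∧ (a ∨ b)): neither disjunct is forced at w0.
w0 ⊮ ¬((a ∨ b) → ¬a) since w0 is accessible from w0 and w0 ⊩ (a ∨ b) → ¬a.
w0 ⊩ (a ∨ b) → ¬a: every world accessible from w0 that forces a ∨ b (namely w2) also forces ¬a.

No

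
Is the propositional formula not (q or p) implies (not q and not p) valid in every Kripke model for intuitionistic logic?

Yes

This is a constructively valid De Morgan direction (negated disjunction to conjunction of negations), which is intuitionistically derivable.
From not (q or p): if q held then q or p would, contradiction — so not q; similarly not p.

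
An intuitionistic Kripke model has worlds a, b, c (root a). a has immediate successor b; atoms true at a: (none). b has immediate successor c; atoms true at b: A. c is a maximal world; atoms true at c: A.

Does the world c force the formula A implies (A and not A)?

c does not force A implies (A and not A): already at c itself, c forces A but c does not force A and not A.
c does not force A and not A since c fails not A.

No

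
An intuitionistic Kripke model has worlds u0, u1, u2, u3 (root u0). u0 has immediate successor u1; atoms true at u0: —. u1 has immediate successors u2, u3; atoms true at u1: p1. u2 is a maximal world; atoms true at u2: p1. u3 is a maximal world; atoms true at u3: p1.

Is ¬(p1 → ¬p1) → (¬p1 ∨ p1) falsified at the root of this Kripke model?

u0 ⊮ ¬(p1 → ¬p1) → (¬p1 ∨ p1): already at u0 itself, u0 ⊩ ¬(p1 → ¬p1) but u0 ⊮ ¬p1 ∨ p1.
u0 ⊮ ¬p1 ∨ p1: neither disjunct is forced at u0.
u0 ⊮ ¬p1 since u1 is accessible from u0 and u1 ⊩ p1.
So the root u0 does not force ¬(p1 → ¬p1) → (¬p1 ∨ p1); the model is a countermodel.

Yes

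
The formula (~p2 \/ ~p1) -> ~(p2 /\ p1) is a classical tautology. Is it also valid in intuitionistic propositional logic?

This is a constructively valid De Morgan direction (disjunction of negations to negated conjunction), which is intuitionistically derivable.
If ~p2 holds at a world then no accessible world forces p2, hence none forces p2 /\ p1; likewise for ~p1.

Yes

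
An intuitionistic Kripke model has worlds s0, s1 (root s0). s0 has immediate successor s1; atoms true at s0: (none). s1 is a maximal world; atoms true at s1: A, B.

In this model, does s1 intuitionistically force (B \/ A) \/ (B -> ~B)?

s1 ||- (B \/ A) \/ (B -> ~B) via the disjunct B \/ A.

Yes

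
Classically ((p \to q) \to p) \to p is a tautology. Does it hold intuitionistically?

No

This is Peirce's law, which is not intuitionistically valid.
A Kripke countermodel: worlds 0, 1; order generated by 0 \le 1; atoms true at each world — 0:{}; 1:{p}.
0 \nVdash ((p \to q) \to p) \to p: already at 0 itself, 0 \Vdash (p \to q) \to p but 0 \nVdash p.
0 lacks atom p, so 0 \nVdash p.
So the root 0 does not force the formula.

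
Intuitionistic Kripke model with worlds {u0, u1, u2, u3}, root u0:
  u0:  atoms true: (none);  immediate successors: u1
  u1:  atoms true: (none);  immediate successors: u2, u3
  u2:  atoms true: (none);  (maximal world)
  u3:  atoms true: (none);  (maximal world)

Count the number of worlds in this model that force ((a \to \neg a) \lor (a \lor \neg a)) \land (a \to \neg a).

u0: forces it.
u1: forces it.
u2: forces it.
u3: forces it.
Worlds forcing the formula: {u0, u1, u2, u3}.

4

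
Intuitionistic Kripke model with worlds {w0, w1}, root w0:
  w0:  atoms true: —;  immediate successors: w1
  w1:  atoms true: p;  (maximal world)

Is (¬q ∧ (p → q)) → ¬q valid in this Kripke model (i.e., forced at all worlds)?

w0 ⊩ (¬q ∧ (p → q)) → ¬q vacuously: no world accessible from w0 forces the antecedent ¬q ∧ (p → q).
Since the root w0 forces (¬q ∧ (p → q)) → ¬q and forcing is persistent (monotone upward), every world forces it.

Yes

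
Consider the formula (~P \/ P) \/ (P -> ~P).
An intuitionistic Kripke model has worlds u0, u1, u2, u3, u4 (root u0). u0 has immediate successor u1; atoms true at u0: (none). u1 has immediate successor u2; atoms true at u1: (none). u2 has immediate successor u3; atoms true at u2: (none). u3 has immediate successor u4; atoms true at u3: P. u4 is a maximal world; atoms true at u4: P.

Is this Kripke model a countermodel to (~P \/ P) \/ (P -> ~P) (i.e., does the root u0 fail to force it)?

Yes

u0 ||-/- (~P \/ P) \/ (P -> ~P): neither disjunct is forced at u0.
u0 ||-/- ~P \/ P: neither disjunct is forced at u0.
u0 ||-/- ~P since u3 is accessible from u0 and u3 ||- P.
So the root u0 does not force (~P \/ P) \/ (P -> ~P); the model is a countermodel.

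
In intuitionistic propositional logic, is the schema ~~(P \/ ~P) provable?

Yes

This is the double negation of excluded middle, which is intuitionistically derivable.
Assuming ~(P \/ ~P): from P we'd get P \/ ~P, so ~P; but then P \/ ~P again — contradiction. Hence ~~(P \/ ~P).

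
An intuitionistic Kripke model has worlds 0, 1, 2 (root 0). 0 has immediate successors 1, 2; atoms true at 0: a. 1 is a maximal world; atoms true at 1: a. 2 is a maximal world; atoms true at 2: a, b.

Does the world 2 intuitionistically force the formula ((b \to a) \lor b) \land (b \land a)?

Yes

2 \Vdash ((b \to a) \lor b) \land (b \land a) since 2 forces both conjuncts.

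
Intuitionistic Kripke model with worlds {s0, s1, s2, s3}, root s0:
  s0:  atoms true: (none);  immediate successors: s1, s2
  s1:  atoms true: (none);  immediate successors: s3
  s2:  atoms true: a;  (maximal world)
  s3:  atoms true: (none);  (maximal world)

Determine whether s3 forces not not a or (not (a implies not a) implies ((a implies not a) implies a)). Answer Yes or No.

s3 forces not not a or (not (a implies not a) implies ((a implies not a) implies a)) via the disjunct not (a implies not a) implies ((a implies not a) implies a).

Yes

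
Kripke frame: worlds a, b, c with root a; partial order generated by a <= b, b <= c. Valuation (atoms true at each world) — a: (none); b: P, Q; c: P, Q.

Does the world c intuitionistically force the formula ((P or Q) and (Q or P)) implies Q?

Yes

c forces ((P or Q) and (Q or P)) implies Q: every world accessible from c that forces (P or Q) and (Q or P) (namely c) also forces Q.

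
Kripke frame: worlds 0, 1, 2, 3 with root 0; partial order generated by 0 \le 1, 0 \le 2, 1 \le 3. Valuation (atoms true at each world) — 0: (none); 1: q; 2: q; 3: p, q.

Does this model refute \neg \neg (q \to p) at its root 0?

Yes

0 \nVdash \neg \neg (q \to p) since 2 is accessible from 0 and 2 \Vdash \neg (q \to p).
2 \Vdash \neg (q \to p): no world accessible from 2 forces q \to p.
So the root 0 does not force \neg \neg (q \to p); the model is a countermodel.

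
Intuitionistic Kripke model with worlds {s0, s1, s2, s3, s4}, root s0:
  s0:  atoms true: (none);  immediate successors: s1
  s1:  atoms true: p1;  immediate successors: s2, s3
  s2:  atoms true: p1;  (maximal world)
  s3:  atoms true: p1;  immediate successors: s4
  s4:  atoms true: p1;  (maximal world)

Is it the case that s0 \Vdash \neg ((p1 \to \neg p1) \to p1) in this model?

s0 \nVdash \neg ((p1 \to \neg p1) \to p1) since s0 is accessible from s0 and s0 \Vdash (p1 \to \neg p1) \to p1.
s0 \Vdash (p1 \to \neg p1) \to p1 vacuously: no world accessible from s0 forces the antecedent p1 \to \neg p1.

No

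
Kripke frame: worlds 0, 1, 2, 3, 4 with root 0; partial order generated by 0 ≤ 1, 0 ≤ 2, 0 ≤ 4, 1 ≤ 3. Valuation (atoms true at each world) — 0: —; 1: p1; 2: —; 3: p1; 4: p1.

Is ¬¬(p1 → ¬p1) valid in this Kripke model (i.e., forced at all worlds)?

No

Not every world: 0 ⊮ ¬¬(p1 → ¬p1).
0 ⊮ ¬¬(p1 → ¬p1) since 1 is accessible from 0 and 1 ⊩ ¬(p1 → ¬p1).
1 ⊩ ¬(p1 → ¬p1): no world accessible from 1 forces p1 → ¬p1.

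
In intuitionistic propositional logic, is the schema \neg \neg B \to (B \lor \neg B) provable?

This is a variant of double-negation elimination (deriving excluded middle from double negation), which is not intuitionistically valid.
A Kripke countermodel: worlds 0, 1; order generated by 0 \le 1; atoms true at each world — 0:{}; 1:{B}.
0 \nVdash \neg \neg B \to (B \lor \neg B): already at 0 itself, 0 \Vdash \neg \neg B but 0 \nVdash B \lor \neg B.
0 \nVdash B \lor \neg B: neither disjunct is forced at 0.
0 lacks atom B, so 0 \nVdash B.
So the root 0 does not force the formula.

No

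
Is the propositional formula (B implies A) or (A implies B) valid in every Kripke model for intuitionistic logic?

This is the Gödel–Dummett linearity axiom, which is not intuitionistically valid.
A Kripke countermodel: worlds 0, 1, 2; order generated by 0 <= 1, 0 <= 2; atoms true at each world — 0:{}; 1:{B}; 2:{A}.
0 does not force (B implies A) or (A implies B): neither disjunct is forced at 0.
0 does not force B implies A: at the accessible world 1, 1 forces B but 1 does not force A.
1 lacks atom A, so 1 does not force A.
So the root 0 does not force the formula.

No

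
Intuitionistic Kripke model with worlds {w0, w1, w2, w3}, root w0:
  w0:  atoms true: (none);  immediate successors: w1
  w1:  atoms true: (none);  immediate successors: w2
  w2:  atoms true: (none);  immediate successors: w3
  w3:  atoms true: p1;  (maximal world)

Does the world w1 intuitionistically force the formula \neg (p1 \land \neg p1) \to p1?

No

w1 \nVdash \neg (p1 \land \neg p1) \to p1: already at w1 itself, w1 \Vdash \neg (p1 \land \neg p1) but w1 \nVdash p1.
w1 lacks atom p1, so w1 \nVdash p1.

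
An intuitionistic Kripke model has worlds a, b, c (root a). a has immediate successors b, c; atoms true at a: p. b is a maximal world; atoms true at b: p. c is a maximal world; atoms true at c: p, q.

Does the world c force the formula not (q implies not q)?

c forces not (q implies not q): no world accessible from c forces q implies not q.

Yes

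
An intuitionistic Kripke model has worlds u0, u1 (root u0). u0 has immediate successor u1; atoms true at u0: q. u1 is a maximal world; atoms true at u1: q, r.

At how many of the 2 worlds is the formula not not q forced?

2

u0: forces it.
u1: forces it.
Worlds forcing the formula: {u0, u1}.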